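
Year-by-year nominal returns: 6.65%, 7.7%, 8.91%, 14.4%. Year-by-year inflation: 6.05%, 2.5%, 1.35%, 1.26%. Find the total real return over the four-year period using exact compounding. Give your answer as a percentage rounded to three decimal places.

Compound the nominal returns: 1.0665 × 1.0770 × 1.0891 × 1.1440 = 1.4311012.
Compound inflation: 1.0605 × 1.0250 × 1.0135 × 1.0126 = 1.1155684.
Deflate: 1.4311012 / 1.1155684 = 1.2828448.
Total real return = 1.2828448 − 1 → 28.284%.

28.284%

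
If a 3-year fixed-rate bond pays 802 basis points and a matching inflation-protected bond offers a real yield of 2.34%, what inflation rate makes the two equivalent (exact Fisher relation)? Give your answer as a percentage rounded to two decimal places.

(1 + π) = (1 + i)/(1 + r) = 1.08020 / 1.02340 = 1.055501
Break-even inflation = 1.055501 − 1 → 5.55%.

5.55%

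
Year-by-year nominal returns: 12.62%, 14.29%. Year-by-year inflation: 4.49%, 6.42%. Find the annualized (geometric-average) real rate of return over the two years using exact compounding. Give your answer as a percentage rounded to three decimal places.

7.588%

Nominal growth factor = 1.1262 × 1.1429 = 1.28713398
Price-level growth factor = 1.0449 × 1.0642 = 1.11198258
Real growth factor = 1.28713398 / 1.11198258 = 1.15751272
Annualized real rate = 1.15751272^(1/2) − 1 = 7.5878% → 7.588%.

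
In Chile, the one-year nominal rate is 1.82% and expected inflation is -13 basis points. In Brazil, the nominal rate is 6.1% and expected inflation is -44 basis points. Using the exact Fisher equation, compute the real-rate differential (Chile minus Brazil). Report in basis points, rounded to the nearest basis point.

Chile: (1 + 0.0182)/(1 − 0.0013) − 1 = 1.9525%
Brazil: (1 + 0.0610)/(1 − 0.0044) − 1 = 6.5689%
Differential = 1.9525% − 6.5689% = -4.6164% → -462 basis points.

-462 basis points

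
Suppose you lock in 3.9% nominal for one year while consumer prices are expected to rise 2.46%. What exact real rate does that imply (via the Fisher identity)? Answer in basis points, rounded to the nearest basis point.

141 basis points

1 + r = 1.03900 / 1.02460 = 1.014054
r = 1.014054 − 1 = 1.4054%, i.e. 141 basis points.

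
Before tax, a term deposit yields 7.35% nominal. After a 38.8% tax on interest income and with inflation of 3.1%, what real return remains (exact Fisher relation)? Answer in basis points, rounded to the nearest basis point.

136 basis points

After-tax nominal return = 7.35% × (1 − 0.388) = 4.4982%.
1 + r = 1.044982 / 1.03100 = 1.013562
After-tax real rate = 1.013562 − 1 → 136 basis points.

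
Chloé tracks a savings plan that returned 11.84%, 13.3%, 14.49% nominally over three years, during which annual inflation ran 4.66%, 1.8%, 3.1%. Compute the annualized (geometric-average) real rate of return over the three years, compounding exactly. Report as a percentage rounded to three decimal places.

9.716%

Compound the nominal returns: 1.1184 × 1.1330 × 1.1449 = 1.45075683.
Compound inflation: 1.0466 × 1.0180 × 1.0310 = 1.09846740.
Deflate: 1.45075683 / 1.09846740 = 1.32070995.
Annualized real rate = 1.32070995^(1/3) − 1 = 9.7158% → 9.716%.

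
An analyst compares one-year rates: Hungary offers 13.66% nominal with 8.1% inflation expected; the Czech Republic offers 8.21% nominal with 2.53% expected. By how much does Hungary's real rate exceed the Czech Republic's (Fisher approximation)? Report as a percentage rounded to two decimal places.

-0.12%

Hungary: 13.66% − 8.1% = 5.560%
The Czech Republic: 8.21% − 2.53% = 5.680%
Differential = -0.120% → -0.12%.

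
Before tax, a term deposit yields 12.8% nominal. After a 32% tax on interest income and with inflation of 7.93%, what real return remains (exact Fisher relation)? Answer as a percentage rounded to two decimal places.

After-tax nominal return = 12.8% × (1 − 0.32) = 8.7040%.
1 + r = 1.08704 / 1.07930 = 1.007171
After-tax real rate = 1.007171 − 1 → 0.72%.

0.72%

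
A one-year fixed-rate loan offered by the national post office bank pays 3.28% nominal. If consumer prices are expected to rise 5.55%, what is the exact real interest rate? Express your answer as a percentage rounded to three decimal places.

-2.151%

1 + r = 1.03280 / 1.05550 = 0.978494
r = 0.978494 − 1 = -2.1506%, i.e. -2.151%.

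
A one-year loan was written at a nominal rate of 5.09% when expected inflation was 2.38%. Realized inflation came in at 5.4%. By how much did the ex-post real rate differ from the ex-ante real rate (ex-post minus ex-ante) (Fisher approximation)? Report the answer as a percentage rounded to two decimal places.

Ex-ante: 5.09% − 2.38% = 2.710%
Ex-post: 5.09% − 5.4% = -0.310%
Difference (ex-post − ex-ante) = -3.0200% → -3.02%.

-3.02%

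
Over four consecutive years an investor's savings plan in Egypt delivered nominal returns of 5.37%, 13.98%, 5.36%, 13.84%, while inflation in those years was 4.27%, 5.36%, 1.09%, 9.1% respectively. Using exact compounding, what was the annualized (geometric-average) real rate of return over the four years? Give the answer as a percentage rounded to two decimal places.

4.42%

Compound the nominal returns: 1.0537 × 1.1398 × 1.0536 × 1.1384 = 1.44051001.
Compound inflation: 1.0427 × 1.0536 × 1.0109 × 1.0910 = 1.21162460.
Deflate: 1.44051001 / 1.21162460 = 1.18890786.
Annualized real rate = 1.18890786^(1/4) − 1 = 4.4208% → 4.42%.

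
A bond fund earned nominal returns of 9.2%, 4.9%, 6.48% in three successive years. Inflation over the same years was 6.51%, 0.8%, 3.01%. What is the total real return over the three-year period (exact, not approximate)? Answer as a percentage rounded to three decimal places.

10.290%

Nominal growth factor = 1.0920 × 1.0490 × 1.0648 = 1.219737
Price-level growth factor = 1.0651 × 1.0080 × 1.0301 = 1.105937
Real growth factor = 1.219737 / 1.105937 = 1.102899
Total real return = 1.102899 − 1 → 10.290%.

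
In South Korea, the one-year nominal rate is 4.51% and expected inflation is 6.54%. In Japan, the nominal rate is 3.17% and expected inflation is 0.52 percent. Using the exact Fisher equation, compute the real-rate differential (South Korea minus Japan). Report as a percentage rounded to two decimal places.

South Korea: (1 + 0.0451)/(1 + 0.0654) − 1 = -1.9054%
Japan: (1 + 0.0317)/(1 + 0.0052) − 1 = 2.6363%
Differential = -1.9054% − 2.6363% = -4.5417% → -4.54%.

-4.54%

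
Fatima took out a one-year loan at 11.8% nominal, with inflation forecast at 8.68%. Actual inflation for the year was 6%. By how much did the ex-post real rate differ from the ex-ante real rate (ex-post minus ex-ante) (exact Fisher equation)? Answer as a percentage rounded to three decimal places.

Ex-ante: (1 + 0.1180)/(1 + 0.0868) − 1 = 2.8708%
Ex-post: (1 + 0.1180)/(1 + 0.0600) − 1 = 5.4717%
Difference (ex-post − ex-ante) = 2.6009% → 2.601%.

2.601%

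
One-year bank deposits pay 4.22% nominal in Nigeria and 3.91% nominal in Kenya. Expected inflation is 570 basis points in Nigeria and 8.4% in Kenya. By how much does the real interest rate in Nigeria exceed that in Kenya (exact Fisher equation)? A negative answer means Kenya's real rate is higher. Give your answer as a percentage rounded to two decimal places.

Nigeria: (1 + 0.0422)/(1 + 0.0570) − 1 = -1.4002%
Kenya: (1 + 0.0391)/(1 + 0.0840) − 1 = -4.1421%
Differential = -1.4002% − (-4.1421%) = 2.7419% → 2.74%.

2.74%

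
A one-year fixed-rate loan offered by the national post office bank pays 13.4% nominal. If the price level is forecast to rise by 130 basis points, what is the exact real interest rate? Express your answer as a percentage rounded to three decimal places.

1 + r = 1.13400 / 1.01300 = 1.119447
r = 1.119447 − 1 = 11.9447%, i.e. 11.945%.

11.945%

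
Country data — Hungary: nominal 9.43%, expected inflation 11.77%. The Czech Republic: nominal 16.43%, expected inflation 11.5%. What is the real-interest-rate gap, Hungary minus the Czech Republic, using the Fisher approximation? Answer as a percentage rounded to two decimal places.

Hungary: 9.43% − 11.77% = -2.340%
The Czech Republic: 16.43% − 11.5% = 4.930%
Differential = -7.270% → -7.27%.

-7.27%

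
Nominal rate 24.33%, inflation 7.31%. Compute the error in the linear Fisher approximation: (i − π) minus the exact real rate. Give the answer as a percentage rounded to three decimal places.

Approximate: r ≈ 24.330% − 7.310% = 17.0200%
Exact: (1 + 0.2433)/(1 + 0.0731) − 1 = 15.8606%
Error = 17.0200% − 15.8606% = 1.1594% → 1.159%.

1.159%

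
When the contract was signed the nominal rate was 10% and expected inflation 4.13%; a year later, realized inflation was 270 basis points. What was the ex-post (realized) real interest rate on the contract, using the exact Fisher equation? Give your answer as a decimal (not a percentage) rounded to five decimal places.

Ex-post: (1 + 0.1000)/(1 + 0.0270) − 1 = 7.1081%
So the realized real rate is 0.07108.

0.07108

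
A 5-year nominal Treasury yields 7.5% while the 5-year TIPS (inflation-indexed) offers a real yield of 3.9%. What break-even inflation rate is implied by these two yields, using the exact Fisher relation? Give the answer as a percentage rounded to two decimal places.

(1 + π) = (1 + i)/(1 + r) = 1.07500 / 1.03900 = 1.034649
Break-even inflation = 1.034649 − 1 → 3.46%.

3.46%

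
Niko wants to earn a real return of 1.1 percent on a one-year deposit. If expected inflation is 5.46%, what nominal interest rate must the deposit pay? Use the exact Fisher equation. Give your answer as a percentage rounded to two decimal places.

(1 + i) = (1 + r)(1 + π) = 1.01100 × 1.05460 = 1.0662006
i = 1.0662006 − 1, so the required nominal rate is 6.62%.

6.62%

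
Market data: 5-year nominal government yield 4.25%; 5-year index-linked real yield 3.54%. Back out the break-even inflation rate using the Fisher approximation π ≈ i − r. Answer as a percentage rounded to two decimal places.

0.71%

π ≈ i − r = 4.25% − 3.54% → 0.71%.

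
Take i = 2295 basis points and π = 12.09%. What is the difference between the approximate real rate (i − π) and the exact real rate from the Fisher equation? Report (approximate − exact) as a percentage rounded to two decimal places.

1.17%

Approximate: r ≈ 22.950% − 12.090% = 10.8600%
Exact: (1 + 0.2295)/(1 + 0.1209) − 1 = 9.6886%
Error = 10.8600% − 9.6886% = 1.1714% → 1.17%.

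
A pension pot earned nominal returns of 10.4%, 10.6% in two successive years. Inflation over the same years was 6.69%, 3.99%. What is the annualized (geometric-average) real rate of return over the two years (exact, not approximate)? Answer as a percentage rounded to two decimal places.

4.91%

Compound the nominal returns: 1.1040 × 1.1060 = 1.22102400.
Compound inflation: 1.0669 × 1.0399 = 1.10946931.
Deflate: 1.22102400 / 1.10946931 = 1.10054779.
Annualized real rate = 1.10054779^(1/2) − 1 = 4.9070% → 4.91%.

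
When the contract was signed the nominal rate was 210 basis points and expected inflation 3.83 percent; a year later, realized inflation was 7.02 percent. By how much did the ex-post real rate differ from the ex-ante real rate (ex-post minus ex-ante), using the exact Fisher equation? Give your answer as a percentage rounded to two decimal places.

-2.93%

Ex-ante: (1 + 0.0210)/(1 + 0.0383) − 1 = -1.6662%
Ex-post: (1 + 0.0210)/(1 + 0.0702) − 1 = -4.5973%
Difference (ex-post − ex-ante) = -2.9311% → -2.93%.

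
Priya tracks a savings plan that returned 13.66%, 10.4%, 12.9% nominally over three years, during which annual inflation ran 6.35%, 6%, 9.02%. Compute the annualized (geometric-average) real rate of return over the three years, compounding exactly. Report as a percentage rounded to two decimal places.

Compound the nominal returns: 1.1366 × 1.1040 × 1.1290 = 1.41667643.
Compound inflation: 1.0635 × 1.0600 × 1.0902 = 1.22899336.
Deflate: 1.41667643 / 1.22899336 = 1.15271284.
Annualized real rate = 1.15271284^(1/3) − 1 = 4.8513% → 4.85%.

4.85%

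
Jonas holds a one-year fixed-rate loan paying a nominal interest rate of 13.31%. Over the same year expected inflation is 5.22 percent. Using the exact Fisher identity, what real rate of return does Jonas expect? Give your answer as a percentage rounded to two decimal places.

By the Fisher identity, 1 + r = (1 + i)/(1 + π).
1 + r = 1.13310 / 1.05220 = 1.076887
r = 1.076887 − 1 = 7.6887%, i.e. 7.69%.

7.69%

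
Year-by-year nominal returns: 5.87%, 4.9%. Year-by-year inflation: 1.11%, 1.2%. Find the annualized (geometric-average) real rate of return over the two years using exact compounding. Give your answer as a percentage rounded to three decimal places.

4.181%

Compound the nominal returns: 1.0587 × 1.0490 = 1.11057630.
Compound inflation: 1.0111 × 1.0120 = 1.02323320.
Deflate: 1.11057630 / 1.02323320 = 1.08535992.
Annualized real rate = 1.08535992^(1/2) − 1 = 4.1806% → 4.181%.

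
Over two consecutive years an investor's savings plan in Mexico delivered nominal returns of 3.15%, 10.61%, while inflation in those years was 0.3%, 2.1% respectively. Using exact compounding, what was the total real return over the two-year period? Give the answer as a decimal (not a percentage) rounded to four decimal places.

0.1141

Compound the nominal returns: 1.0315 × 1.1061 = 1.140942.
Compound inflation: 1.0030 × 1.0210 = 1.024063.
Deflate: 1.140942 / 1.024063 = 1.114133.
Total real return = 1.114133 − 1 → 0.1141.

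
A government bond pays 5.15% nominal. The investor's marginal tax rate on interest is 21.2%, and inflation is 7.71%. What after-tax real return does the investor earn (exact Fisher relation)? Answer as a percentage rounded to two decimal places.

After-tax nominal return = 5.15% × (1 − 0.212) = 4.0582%.
1 + r = 1.040582 / 1.07710 = 0.966096
After-tax real rate = 0.966096 − 1 → -3.39%.

-3.39%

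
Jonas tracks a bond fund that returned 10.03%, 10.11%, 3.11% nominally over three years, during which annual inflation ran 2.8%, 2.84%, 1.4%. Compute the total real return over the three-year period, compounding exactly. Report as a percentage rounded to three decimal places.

Compound the nominal returns: 1.1003 × 1.1011 × 1.0311 = 1.249219.
Compound inflation: 1.0280 × 1.0284 × 1.0140 = 1.071996.
Deflate: 1.249219 / 1.071996 = 1.165321.
Total real return = 1.165321 − 1 → 16.532%.

16.532%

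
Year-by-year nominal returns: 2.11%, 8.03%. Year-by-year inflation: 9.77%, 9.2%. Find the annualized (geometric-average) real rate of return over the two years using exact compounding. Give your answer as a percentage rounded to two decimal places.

-4.07%

Compound the nominal returns: 1.0211 × 1.0803 = 1.10309433.
Compound inflation: 1.0977 × 1.0920 = 1.19868840.
Deflate: 1.10309433 / 1.19868840 = 0.92025111.
Annualized real rate = 0.92025111^(1/2) − 1 = -4.0703% → -4.07%.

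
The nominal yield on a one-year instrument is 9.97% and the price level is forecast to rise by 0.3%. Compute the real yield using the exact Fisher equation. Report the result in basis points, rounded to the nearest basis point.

1 + r = 1.09970 / 1.00300 = 1.096411
r = 1.096411 − 1 = 9.6411%, i.e. 964 basis points.

964 basis points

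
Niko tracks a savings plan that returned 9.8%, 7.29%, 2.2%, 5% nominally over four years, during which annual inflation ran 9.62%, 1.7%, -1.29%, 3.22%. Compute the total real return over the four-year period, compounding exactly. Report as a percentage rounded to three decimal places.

Nominal growth factor = 1.0980 × 1.0729 × 1.0220 × 1.0500 = 1.2641592
Price-level growth factor = 1.0962 × 1.0170 × 0.9871 × 1.0322 = 1.1358886
Real growth factor = 1.2641592 / 1.1358886 = 1.1129253
Total real return = 1.1129253 − 1 → 11.293%.

11.293%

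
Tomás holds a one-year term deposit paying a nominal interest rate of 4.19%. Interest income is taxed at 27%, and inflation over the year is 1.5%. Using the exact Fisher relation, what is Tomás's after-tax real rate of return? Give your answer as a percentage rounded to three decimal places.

1.536%

After-tax nominal return = 4.19% × (1 − 0.27) = 3.0587%.
1 + r = 1.030587 / 1.01500 = 1.015357
After-tax real rate = 1.015357 − 1 → 1.536%.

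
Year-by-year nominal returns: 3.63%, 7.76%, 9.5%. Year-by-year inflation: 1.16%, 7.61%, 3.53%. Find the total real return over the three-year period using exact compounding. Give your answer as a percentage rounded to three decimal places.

Compound the nominal returns: 1.0363 × 1.0776 × 1.0950 = 1.222805.
Compound inflation: 1.0116 × 1.0761 × 1.0353 = 1.127010.
Deflate: 1.222805 / 1.127010 = 1.084999.
Total real return = 1.084999 − 1 → 8.500%.

8.500%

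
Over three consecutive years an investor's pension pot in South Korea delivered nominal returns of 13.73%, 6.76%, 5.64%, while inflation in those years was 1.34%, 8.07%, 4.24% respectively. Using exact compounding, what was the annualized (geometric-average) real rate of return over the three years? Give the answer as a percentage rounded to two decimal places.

Nominal growth factor = 1.1373 × 1.0676 × 1.0564 = 1.28266132
Price-level growth factor = 1.0134 × 1.0807 × 1.0424 = 1.14161707
Real growth factor = 1.28266132 / 1.14161707 = 1.12354777
Annualized real rate = 1.12354777^(1/3) − 1 = 3.9594% → 3.96%.

3.96%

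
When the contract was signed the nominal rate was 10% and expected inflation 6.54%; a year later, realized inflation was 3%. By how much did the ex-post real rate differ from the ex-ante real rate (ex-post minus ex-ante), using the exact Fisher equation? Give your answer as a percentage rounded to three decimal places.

3.549%

Ex-ante: (1 + 0.1000)/(1 + 0.0654) − 1 = 3.24761%
Ex-post: (1 + 0.1000)/(1 + 0.0300) − 1 = 6.79612%
Difference (ex-post − ex-ante) = 3.54851% → 3.549%.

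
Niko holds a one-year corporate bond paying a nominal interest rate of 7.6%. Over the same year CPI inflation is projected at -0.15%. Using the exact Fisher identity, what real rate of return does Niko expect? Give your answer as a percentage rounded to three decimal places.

7.762%

By the Fisher identity, 1 + r = (1 + i)/(1 + π).
1 + r = 1.07600 / 0.99850 = 1.077616
r = 1.077616 − 1 = 7.7616%, i.e. 7.762%.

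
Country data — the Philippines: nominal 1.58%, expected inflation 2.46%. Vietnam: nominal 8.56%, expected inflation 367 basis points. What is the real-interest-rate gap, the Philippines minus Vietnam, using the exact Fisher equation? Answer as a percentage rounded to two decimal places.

-5.58%

The Philippines: (1 + 0.0158)/(1 + 0.0246) − 1 = -0.8589%
Vietnam: (1 + 0.0856)/(1 + 0.0367) − 1 = 4.7169%
Differential = -0.8589% − 4.7169% = -5.5758% → -5.58%.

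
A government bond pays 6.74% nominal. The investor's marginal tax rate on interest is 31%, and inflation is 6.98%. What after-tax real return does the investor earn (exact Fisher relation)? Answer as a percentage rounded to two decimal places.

-2.18%

After-tax nominal return = 6.74% × (1 − 0.31) = 4.6506%.
1 + r = 1.046506 / 1.06980 = 0.978226
After-tax real rate = 0.978226 − 1 → -2.18%.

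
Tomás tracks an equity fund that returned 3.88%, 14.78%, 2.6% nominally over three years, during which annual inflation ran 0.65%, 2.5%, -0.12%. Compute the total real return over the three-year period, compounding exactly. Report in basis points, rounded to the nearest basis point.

1872 basis points

Compound the nominal returns: 1.0388 × 1.1478 × 1.0260 = 1.223335.
Compound inflation: 1.0065 × 1.0250 × 0.9988 = 1.030425.
Deflate: 1.223335 / 1.030425 = 1.187215.
Total real return = 1.187215 − 1 → 1872 basis points.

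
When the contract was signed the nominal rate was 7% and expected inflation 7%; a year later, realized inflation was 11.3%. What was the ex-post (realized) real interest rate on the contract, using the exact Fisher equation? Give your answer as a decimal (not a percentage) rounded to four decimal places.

Ex-post: (1 + 0.0700)/(1 + 0.1130) − 1 = -3.8634%
So the realized real rate is -0.0386.

-0.0386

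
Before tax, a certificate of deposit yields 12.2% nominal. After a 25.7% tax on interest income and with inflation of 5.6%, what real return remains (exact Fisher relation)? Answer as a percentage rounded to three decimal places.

After-tax nominal return = 12.2% × (1 − 0.257) = 9.0646%.
1 + r = 1.090646 / 1.05600 = 1.032809
After-tax real rate = 1.032809 − 1 → 3.281%.

3.281%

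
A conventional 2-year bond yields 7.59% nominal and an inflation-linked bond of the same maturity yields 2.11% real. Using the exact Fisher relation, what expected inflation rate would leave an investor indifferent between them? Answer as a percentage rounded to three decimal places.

5.367%

(1 + π) = (1 + i)/(1 + r) = 1.07590 / 1.02110 = 1.053668
Break-even inflation = 1.053668 − 1 → 5.367%.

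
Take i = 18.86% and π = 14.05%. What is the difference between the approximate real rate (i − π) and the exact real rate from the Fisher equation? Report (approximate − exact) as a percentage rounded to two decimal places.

Approximate: r ≈ 18.860% − 14.050% = 4.8100%
Exact: (1 + 0.1886)/(1 + 0.1405) − 1 = 4.2174%
Error = 4.8100% − 4.2174% = 0.5926% → 0.59%.

0.59%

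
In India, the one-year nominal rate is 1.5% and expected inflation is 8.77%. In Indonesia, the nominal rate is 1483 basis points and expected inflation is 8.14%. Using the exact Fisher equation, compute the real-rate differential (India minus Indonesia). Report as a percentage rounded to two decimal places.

-12.87%

India: (1 + 0.0150)/(1 + 0.0877) − 1 = -6.6838%
Indonesia: (1 + 0.1483)/(1 + 0.0814) − 1 = 6.1864%
Differential = -6.6838% − 6.1864% = -12.8703% → -12.87%.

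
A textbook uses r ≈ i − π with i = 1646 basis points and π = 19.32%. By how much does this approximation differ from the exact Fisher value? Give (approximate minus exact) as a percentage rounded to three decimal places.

Approximate: r ≈ 16.460% − 19.320% = -2.8600%
Exact: (1 + 0.1646)/(1 + 0.1932) − 1 = -2.3969%
Error = -2.8600% − (-2.3969%) = -0.4631% → -0.463%.

-0.463%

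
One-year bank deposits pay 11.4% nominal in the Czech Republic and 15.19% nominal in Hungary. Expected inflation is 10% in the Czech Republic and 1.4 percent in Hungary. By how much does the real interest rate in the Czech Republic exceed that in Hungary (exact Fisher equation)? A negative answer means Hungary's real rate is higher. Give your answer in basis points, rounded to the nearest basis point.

The Czech Republic: (1 + 0.1140)/(1 + 0.1000) − 1 = 1.2727%
Hungary: (1 + 0.1519)/(1 + 0.0140) − 1 = 13.5996%
Differential = 1.2727% − 13.5996% = -12.3269% → -1233 basis points.

-1233 basis points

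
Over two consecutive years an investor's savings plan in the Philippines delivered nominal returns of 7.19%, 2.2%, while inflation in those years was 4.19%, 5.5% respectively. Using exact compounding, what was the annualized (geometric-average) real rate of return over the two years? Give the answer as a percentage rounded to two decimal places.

-0.17%

Compound the nominal returns: 1.0719 × 1.0220 = 1.09548180.
Compound inflation: 1.0419 × 1.0550 = 1.09920450.
Deflate: 1.09548180 / 1.09920450 = 0.99661328.
Annualized real rate = 0.99661328^(1/2) − 1 = -0.1695% → -0.17%.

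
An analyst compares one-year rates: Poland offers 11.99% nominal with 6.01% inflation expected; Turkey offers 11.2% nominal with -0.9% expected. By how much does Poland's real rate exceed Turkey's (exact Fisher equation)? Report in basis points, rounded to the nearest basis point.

Poland: (1 + 0.1199)/(1 + 0.0601) − 1 = 5.6410%
Turkey: (1 + 0.1120)/(1 − 0.0090) − 1 = 12.2099%
Differential = 5.6410% − 12.2099% = -6.5689% → -657 basis points.

-657 basis points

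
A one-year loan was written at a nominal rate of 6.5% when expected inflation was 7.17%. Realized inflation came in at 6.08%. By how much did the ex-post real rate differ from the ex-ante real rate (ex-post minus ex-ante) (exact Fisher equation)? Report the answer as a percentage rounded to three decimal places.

1.021%

Ex-ante: (1 + 0.0650)/(1 + 0.0717) − 1 = -0.6252%
Ex-post: (1 + 0.0650)/(1 + 0.0608) − 1 = 0.3959%
Difference (ex-post − ex-ante) = 1.0211% → 1.021%.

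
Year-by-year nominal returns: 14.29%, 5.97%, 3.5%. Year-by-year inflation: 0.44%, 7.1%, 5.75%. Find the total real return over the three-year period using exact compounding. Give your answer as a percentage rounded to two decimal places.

10.19%

Nominal growth factor = 1.1429 × 1.0597 × 1.0350 = 1.253521
Price-level growth factor = 1.0044 × 1.0710 × 1.0575 = 1.137566
Real growth factor = 1.253521 / 1.137566 = 1.101932
Total real return = 1.101932 − 1 → 10.19%.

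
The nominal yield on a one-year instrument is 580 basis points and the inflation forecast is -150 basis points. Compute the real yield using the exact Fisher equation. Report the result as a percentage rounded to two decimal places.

1 + r = 1.05800 / 0.98500 = 1.074112
r = 1.074112 − 1 = 7.4112%, i.e. 7.41%.

7.41%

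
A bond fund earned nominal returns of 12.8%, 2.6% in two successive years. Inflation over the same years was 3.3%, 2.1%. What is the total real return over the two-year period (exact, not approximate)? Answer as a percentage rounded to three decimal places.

9.731%

Nominal growth factor = 1.1280 × 1.0260 = 1.157328
Price-level growth factor = 1.0330 × 1.0210 = 1.054693
Real growth factor = 1.157328 / 1.054693 = 1.097313
Total real return = 1.097313 − 1 → 9.731%.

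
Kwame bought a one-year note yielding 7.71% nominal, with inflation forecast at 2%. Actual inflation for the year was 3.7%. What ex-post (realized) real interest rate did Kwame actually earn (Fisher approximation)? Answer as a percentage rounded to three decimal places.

4.010%

Ex-post: 7.71% − 3.7% = 4.010%
So the realized real rate is 4.010%.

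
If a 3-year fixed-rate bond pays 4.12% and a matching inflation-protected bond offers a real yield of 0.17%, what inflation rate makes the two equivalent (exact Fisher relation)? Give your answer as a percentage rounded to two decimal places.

3.94%

(1 + π) = (1 + i)/(1 + r) = 1.04120 / 1.00170 = 1.039433
Break-even inflation = 1.039433 − 1 → 3.94%.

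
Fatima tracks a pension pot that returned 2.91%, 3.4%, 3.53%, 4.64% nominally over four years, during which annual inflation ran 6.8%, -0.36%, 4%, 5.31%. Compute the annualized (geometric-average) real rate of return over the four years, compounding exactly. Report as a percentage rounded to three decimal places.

-0.274%

Compound the nominal returns: 1.0291 × 1.0340 × 1.0353 × 1.0464 = 1.15276840.
Compound inflation: 1.0680 × 0.9964 × 1.0400 × 1.0531 = 1.16548831.
Deflate: 1.15276840 / 1.16548831 = 0.98908619.
Annualized real rate = 0.98908619^(1/4) − 1 = -0.2740% → -0.274%.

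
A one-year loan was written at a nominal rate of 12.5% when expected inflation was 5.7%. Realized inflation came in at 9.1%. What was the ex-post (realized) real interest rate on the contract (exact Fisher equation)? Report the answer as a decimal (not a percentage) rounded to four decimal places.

Ex-post: (1 + 0.1250)/(1 + 0.0910) − 1 = 3.1164%
So the realized real rate is 0.0312.

0.0312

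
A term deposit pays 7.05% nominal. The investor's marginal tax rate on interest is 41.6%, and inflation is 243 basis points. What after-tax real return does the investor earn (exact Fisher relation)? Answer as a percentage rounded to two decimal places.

After-tax nominal return = 7.05% × (1 − 0.416) = 4.1172%.
1 + r = 1.041172 / 1.02430 = 1.016472
After-tax real rate = 1.016472 − 1 → 1.65%.

1.65%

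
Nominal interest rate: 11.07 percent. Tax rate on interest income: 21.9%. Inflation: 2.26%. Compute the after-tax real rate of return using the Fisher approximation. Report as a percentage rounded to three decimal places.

6.386%

After-tax nominal return = 11.07% × (1 − 0.219) = 8.64567%.
r ≈ 8.64567% − 2.26% → 6.386%.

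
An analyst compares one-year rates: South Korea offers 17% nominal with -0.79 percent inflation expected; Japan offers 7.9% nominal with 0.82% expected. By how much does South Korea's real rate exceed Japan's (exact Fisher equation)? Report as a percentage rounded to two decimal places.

10.91%

South Korea: (1 + 0.1700)/(1 − 0.0079) − 1 = 17.9317%
Japan: (1 + 0.0790)/(1 + 0.0082) − 1 = 7.0224%
Differential = 17.9317% − 7.0224% = 10.9092% → 10.91%.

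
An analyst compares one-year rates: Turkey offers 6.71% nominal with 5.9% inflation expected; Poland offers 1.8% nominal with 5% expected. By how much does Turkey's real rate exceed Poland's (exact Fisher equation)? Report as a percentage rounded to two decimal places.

Turkey: (1 + 0.0671)/(1 + 0.0590) − 1 = 0.7649%
Poland: (1 + 0.0180)/(1 + 0.0500) − 1 = -3.0476%
Differential = 0.7649% − (-3.0476%) = 3.8125% → 3.81%.

3.81%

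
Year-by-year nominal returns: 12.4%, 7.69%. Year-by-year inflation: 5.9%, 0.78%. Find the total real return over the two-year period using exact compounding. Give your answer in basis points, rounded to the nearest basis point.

Compound the nominal returns: 1.1240 × 1.0769 = 1.210436.
Compound inflation: 1.0590 × 1.0078 = 1.067260.
Deflate: 1.210436 / 1.067260 = 1.134152.
Total real return = 1.134152 − 1 → 1342 basis points.

1342 basis points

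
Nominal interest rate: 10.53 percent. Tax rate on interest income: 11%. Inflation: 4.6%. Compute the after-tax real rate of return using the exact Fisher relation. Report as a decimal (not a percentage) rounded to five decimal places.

0.04562

After-tax nominal return = 10.53% × (1 − 0.11) = 9.3717%.
1 + r = 1.093717 / 1.04600 = 1.045619
After-tax real rate = 1.045619 − 1 → 0.04562.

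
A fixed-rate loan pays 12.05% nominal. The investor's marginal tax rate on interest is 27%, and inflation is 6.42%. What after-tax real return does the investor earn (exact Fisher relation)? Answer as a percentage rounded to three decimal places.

After-tax nominal return = 12.05% × (1 − 0.27) = 8.7965%.
1 + r = 1.087965 / 1.06420 = 1.022331
After-tax real rate = 1.022331 − 1 → 2.233%.

2.233%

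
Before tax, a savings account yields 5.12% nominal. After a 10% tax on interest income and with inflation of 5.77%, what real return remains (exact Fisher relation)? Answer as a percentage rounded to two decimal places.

After-tax nominal return = 5.12% × (1 − 0.1) = 4.6080%.
1 + r = 1.04608 / 1.05770 = 0.989014
After-tax real rate = 0.989014 − 1 → -1.10%.

-1.10%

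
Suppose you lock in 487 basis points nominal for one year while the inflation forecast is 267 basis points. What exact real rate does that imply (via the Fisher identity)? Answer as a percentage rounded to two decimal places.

2.14%

1 + r = 1.04870 / 1.02670 = 1.021428
r = 1.021428 − 1 = 2.1428%, i.e. 2.14%.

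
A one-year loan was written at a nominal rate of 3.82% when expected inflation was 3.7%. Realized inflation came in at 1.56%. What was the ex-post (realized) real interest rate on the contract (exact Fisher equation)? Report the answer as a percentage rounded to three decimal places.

2.225%

Ex-post: (1 + 0.0382)/(1 + 0.0156) − 1 = 2.2253%
So the realized real rate is 2.225%.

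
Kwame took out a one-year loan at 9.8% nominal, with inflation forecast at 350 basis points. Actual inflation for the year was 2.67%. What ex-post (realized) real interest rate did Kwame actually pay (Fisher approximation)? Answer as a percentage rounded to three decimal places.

Ex-post: 9.8% − 2.67% = 7.130%
So the realized real rate is 7.130%.

7.130%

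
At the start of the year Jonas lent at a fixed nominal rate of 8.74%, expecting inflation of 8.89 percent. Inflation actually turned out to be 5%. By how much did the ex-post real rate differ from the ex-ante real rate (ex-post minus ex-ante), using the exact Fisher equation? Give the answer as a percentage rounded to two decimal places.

3.70%

Ex-ante: (1 + 0.0874)/(1 + 0.0889) − 1 = -0.1378%
Ex-post: (1 + 0.0874)/(1 + 0.0500) − 1 = 3.5619%
Difference (ex-post − ex-ante) = 3.6997% → 3.70%.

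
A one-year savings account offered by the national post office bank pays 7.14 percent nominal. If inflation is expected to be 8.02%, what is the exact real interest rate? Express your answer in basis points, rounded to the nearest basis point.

By the Fisher relation, 1 + r = (1 + i)/(1 + π).
1 + r = 1.07140 / 1.08020 = 0.991853
r = 0.991853 − 1 = -0.8147%, i.e. -81 basis points.

-81 basis points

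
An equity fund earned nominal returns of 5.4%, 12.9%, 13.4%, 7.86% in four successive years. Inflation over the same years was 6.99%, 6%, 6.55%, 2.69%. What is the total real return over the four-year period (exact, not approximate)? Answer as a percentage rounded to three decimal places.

Nominal growth factor = 1.0540 × 1.1290 × 1.1340 × 1.0786 = 1.455486
Price-level growth factor = 1.0699 × 1.0600 × 1.0655 × 1.0269 = 1.240883
Real growth factor = 1.455486 / 1.240883 = 1.172944
Total real return = 1.172944 − 1 → 17.294%.

17.294%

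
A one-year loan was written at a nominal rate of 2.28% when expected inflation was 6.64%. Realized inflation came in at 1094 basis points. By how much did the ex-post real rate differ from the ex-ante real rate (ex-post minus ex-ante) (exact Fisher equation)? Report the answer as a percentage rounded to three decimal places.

Ex-ante: (1 + 0.0228)/(1 + 0.0664) − 1 = -4.088522%
Ex-post: (1 + 0.0228)/(1 + 0.1094) − 1 = -7.806021%
Difference (ex-post − ex-ante) = -3.717499% → -3.717%.

-3.717%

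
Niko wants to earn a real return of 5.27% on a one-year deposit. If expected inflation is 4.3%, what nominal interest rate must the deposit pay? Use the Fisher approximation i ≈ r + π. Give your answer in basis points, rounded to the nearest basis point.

i ≈ r + π = 5.27% + 4.3% = 957 basis points.

957 basis points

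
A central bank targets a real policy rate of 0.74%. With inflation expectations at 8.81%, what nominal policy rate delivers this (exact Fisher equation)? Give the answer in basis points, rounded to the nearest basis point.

962 basis points

(1 + i) = (1 + r)(1 + π) = 1.00740 × 1.08810 = 1.09615194
i = 1.09615194 − 1, so the required nominal rate is 962 basis points.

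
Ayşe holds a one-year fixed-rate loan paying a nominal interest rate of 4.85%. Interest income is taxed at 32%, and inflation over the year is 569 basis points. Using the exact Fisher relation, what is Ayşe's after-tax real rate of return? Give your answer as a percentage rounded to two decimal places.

-2.26%

After-tax nominal return = 4.85% × (1 − 0.32) = 3.2980%.
1 + r = 1.03298 / 1.05690 = 0.977368
After-tax real rate = 0.977368 − 1 → -2.26%.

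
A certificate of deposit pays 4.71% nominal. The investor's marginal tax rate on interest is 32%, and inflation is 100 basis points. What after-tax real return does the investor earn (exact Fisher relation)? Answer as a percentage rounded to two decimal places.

2.18%

After-tax nominal return = 4.71% × (1 − 0.32) = 3.2028%.
1 + r = 1.032028 / 1.01000 = 1.021810
After-tax real rate = 1.021810 − 1 → 2.18%.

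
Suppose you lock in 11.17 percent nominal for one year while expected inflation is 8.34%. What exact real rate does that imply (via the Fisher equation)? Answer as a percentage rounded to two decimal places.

2.61%

By the Fisher equation, 1 + r = (1 + i)/(1 + π).
1 + r = 1.11170 / 1.08340 = 1.026121
r = 1.026121 − 1 = 2.6121%, i.e. 2.61%.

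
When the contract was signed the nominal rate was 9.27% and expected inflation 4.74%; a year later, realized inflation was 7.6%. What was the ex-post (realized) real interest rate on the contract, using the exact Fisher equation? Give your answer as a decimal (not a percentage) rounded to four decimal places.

0.0155

Ex-post: (1 + 0.0927)/(1 + 0.0760) − 1 = 1.5520%
So the realized real rate is 0.0155.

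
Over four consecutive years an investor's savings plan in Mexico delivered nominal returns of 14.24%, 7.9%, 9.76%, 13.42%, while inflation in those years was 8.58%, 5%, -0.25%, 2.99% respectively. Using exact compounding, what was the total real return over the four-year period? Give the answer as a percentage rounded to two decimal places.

31.02%

Compound the nominal returns: 1.1424 × 1.0790 × 1.0976 × 1.1342 = 1.534523.
Compound inflation: 1.0858 × 1.0500 × 0.9975 × 1.0299 = 1.171243.
Deflate: 1.534523 / 1.171243 = 1.310166.
Total real return = 1.310166 − 1 → 31.02%.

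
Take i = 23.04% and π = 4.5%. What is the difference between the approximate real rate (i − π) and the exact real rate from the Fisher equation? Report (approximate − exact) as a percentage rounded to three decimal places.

0.798%

Approximate: r ≈ 23.040% − 4.500% = 18.5400%
Exact: (1 + 0.2304)/(1 + 0.0450) − 1 = 17.7416%
Error = 18.5400% − 17.7416% = 0.7984% → 0.798%.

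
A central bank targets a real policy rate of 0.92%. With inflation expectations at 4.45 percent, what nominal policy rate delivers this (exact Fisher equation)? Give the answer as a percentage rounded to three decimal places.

5.411%

(1 + i) = (1 + r)(1 + π) = 1.00920 × 1.04450 = 1.0541094
i = 1.0541094 − 1, so the required nominal rate is 5.411%.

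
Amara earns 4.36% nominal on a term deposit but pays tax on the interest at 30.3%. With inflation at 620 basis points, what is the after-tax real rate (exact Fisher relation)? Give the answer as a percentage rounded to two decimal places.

After-tax nominal return = 4.36% × (1 − 0.303) = 3.03892%.
1 + r = 1.0303892 / 1.06200 = 0.970235
After-tax real rate = 0.970235 − 1 → -2.98%.

-2.98%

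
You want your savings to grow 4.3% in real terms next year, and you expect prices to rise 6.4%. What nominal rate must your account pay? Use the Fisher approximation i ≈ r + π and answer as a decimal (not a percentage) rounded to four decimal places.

0.1070

i ≈ r + π = 4.3% + 6.4% = 0.1070.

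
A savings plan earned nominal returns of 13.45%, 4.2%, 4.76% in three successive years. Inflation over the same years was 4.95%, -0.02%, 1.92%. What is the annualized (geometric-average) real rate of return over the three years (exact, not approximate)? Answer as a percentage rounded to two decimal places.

Nominal growth factor = 1.1345 × 1.0420 × 1.0476 = 1.23841929
Price-level growth factor = 1.0495 × 0.9998 × 1.0192 = 1.06943647
Real growth factor = 1.23841929 / 1.06943647 = 1.15801109
Annualized real rate = 1.15801109^(1/3) − 1 = 5.0117% → 5.01%.

5.01%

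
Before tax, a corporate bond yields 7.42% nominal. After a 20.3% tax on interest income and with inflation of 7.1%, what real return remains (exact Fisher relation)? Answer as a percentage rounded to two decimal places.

After-tax nominal return = 7.42% × (1 − 0.203) = 5.91374%.
1 + r = 1.0591374 / 1.07100 = 0.988924
After-tax real rate = 0.988924 − 1 → -1.11%.

-1.11%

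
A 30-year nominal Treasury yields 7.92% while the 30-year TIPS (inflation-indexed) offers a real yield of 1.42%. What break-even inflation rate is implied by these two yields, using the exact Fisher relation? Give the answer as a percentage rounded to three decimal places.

(1 + π) = (1 + i)/(1 + r) = 1.07920 / 1.01420 = 1.064090
Break-even inflation = 1.064090 − 1 → 6.409%.

6.409%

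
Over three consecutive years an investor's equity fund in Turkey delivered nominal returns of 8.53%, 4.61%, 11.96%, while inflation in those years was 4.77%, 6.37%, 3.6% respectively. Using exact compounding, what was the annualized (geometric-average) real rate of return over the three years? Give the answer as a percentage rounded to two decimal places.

3.26%

Nominal growth factor = 1.0853 × 1.0461 × 1.1196 = 1.27111808
Price-level growth factor = 1.0477 × 1.0637 × 1.0360 = 1.15455828
Real growth factor = 1.27111808 / 1.15455828 = 1.10095619
Annualized real rate = 1.10095619^(1/3) − 1 = 3.2579% → 3.26%.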